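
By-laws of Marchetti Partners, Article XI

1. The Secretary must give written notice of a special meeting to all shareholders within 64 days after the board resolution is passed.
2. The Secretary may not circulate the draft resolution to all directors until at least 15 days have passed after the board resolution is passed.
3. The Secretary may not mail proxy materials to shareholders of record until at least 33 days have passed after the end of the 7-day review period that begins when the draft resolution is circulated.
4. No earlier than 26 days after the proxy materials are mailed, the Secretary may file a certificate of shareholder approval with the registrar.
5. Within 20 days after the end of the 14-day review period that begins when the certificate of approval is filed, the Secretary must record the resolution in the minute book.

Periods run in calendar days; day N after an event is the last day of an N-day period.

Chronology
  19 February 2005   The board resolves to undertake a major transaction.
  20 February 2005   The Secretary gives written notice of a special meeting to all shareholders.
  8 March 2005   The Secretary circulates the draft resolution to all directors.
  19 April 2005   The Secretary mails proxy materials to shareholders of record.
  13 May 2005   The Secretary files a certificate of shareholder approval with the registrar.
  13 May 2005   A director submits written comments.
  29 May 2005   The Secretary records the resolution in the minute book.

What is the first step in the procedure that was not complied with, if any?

Step 4

(1) due by 19 February 2005 + 64 days = 24 April 2005; 20 February 2005 is within that limit.
(2) permitted from 19 February 2005 + 15 days = 6 March 2005 onward; done 8 March 2005 — permitted.
(3) permitted from 15 March 2005 + 33 days = 17 April 2005 onward; done 19 April 2005, after the minimum wait.
(4) permitted from 19 April 2005 + 26 days = 15 May 2005 onward; done 13 May 2005 — 2 days too early.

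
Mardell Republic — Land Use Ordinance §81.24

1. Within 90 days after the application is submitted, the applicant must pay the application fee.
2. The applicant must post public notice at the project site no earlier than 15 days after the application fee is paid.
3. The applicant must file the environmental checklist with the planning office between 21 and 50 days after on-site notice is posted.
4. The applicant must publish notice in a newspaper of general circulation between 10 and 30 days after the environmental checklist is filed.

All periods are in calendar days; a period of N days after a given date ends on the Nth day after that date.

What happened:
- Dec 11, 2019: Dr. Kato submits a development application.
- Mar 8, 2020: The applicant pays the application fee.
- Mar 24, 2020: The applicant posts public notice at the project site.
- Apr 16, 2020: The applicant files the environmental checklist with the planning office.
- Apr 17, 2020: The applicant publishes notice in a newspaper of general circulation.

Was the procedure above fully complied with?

No

Step 1: 90 days after Dec 11, 2019 (when the application is submitted) is Mar 10, 2020; Mar 8, 2020 is within that limit.
Step 2: the earliest permitted date is 15 days after Mar 8, 2020 (when the application fee is paid), i.e. Mar 23, 2020; done Mar 24, 2020, after the minimum wait.
Step 3: the window is 21–50 days after Mar 24, 2020 (when on-site notice is posted), so Apr 14, 2020 through May 13, 2020; done Apr 16, 2020, which is between those dates.
Step 4: the window is 10–30 days after Apr 16, 2020 (when the environmental checklist is filed), so Apr 26, 2020 through May 16, 2020; done Apr 17, 2020 — 9 days before the window opened.
No need to go further; step 4 was not satisfied.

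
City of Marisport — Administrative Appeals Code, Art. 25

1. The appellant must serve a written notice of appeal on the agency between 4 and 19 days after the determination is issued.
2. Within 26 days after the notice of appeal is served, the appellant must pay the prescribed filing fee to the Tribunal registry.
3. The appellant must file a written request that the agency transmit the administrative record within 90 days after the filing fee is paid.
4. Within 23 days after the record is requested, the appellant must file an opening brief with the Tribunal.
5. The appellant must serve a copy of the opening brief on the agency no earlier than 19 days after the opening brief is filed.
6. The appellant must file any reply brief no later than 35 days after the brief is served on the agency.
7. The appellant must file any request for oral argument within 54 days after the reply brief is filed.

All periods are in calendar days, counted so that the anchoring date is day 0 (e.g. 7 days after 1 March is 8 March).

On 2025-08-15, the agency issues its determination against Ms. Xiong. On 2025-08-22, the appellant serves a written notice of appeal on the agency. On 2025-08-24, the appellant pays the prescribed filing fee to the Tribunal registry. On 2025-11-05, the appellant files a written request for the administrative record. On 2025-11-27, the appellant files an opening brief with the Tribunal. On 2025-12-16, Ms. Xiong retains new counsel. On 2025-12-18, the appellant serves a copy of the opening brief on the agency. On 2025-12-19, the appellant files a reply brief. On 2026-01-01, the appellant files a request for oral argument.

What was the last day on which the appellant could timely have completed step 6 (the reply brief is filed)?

2026-01-22

Step 6 runs from 2025-12-18, when the brief is served on the agency. 35 days after 2025-12-18 is 2026-01-22.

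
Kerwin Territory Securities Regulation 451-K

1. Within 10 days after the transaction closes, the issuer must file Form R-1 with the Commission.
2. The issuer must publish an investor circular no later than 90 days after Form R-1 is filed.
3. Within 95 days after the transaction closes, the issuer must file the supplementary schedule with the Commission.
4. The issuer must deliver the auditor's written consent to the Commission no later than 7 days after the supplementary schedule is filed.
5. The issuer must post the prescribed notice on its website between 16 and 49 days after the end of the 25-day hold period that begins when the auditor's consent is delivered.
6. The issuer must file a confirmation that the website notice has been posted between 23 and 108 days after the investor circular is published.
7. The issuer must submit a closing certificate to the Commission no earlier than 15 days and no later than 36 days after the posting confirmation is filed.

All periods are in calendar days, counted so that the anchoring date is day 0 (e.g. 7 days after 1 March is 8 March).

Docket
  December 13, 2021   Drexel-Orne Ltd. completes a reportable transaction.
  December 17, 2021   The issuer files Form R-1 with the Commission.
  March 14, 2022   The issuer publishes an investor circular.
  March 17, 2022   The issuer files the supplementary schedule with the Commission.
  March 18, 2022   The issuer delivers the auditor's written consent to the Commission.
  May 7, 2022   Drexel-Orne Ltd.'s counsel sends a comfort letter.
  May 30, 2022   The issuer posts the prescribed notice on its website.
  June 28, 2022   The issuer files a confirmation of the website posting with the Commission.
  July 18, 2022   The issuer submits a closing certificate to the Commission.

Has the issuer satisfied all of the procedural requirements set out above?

Step 1 — counting 10 days from December 13, 2021 (when the transaction closes) gives a deadline of December 23, 2021; December 17, 2021 is within that limit.
Step 2 — counting 90 days from December 17, 2021 (when Form R-1 is filed) gives a deadline of March 17, 2022; done March 14, 2022 — timely.
Step 3 — counting 95 days from December 13, 2021 (when the transaction closes) gives a deadline of March 18, 2022; completed March 17, 2022, before the deadline.
Step 4 — counting 7 days from March 17, 2022 (when the supplementary schedule is filed) gives a deadline of March 24, 2022; March 18, 2022 is within that limit.
Step 5 — 16 and 49 days from April 12, 2022 (end of the 25-day hold period, which began when the auditor's consent is delivered on March 18, 2022) are April 28, 2022 and May 31, 2022 respectively; done May 30, 2022 — within the window.
Step 6 — 23 and 108 days from March 14, 2022 (when the investor circular is published) are April 6, 2022 and June 30, 2022 respectively; done June 28, 2022 — within the window.
Step 7 — 15 and 36 days from June 28, 2022 (when the posting confirmation is filed) are July 13, 2022 and August 3, 2022 respectively; July 18, 2022 falls inside that range.

Yes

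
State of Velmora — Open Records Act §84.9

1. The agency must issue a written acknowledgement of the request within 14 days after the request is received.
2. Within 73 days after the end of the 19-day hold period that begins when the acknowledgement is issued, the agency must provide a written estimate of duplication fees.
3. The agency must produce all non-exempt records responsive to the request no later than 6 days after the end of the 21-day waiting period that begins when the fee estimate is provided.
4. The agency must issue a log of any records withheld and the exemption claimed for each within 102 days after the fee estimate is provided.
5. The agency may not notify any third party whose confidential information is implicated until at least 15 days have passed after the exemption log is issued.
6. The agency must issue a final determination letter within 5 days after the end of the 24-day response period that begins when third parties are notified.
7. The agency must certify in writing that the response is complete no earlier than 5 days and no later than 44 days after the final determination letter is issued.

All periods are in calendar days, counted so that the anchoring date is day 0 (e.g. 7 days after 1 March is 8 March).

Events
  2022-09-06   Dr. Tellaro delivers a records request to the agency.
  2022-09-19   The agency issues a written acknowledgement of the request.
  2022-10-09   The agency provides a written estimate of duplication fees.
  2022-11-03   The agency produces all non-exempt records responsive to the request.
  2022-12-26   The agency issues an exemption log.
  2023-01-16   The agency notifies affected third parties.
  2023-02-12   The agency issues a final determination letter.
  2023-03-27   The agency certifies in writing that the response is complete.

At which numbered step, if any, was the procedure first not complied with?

Step 1 — counting 14 days from 2022-09-06 (when the request is received) gives a deadline of 2022-09-20; completed 2022-09-19, before the deadline.
Step 2 — counting 73 days from 2022-10-08 (end of the 19-day hold period, which began when the acknowledgement is issued on 2022-09-19) gives a deadline of 2022-12-20; completed 2022-10-09, before the deadline.
Step 3 — counting 6 days from 2022-10-30 (end of the 21-day waiting period, which began when the fee estimate is provided on 2022-10-09) gives a deadline of 2022-11-05; 2022-11-03 is within that limit.
Step 4 — counting 102 days from 2022-10-09 (when the fee estimate is provided) gives a deadline of 2023-01-19; completed 2022-12-26, before the deadline.
Step 5 — must wait 15 days from 2022-12-26 (when the exemption log is issued), so not before 2023-01-10; done 2023-01-16, after the minimum wait.
Step 6 — counting 5 days from 2023-02-09 (end of the 24-day response period, which began when third parties are notified on 2023-01-16) gives a deadline of 2023-02-14; 2023-02-12 is within that limit.
Step 7 — 5 and 44 days from 2023-02-12 (when the final determination letter is issued) are 2023-02-17 and 2023-03-28 respectively; done 2023-03-27 — within the window.

None — every step was satisfied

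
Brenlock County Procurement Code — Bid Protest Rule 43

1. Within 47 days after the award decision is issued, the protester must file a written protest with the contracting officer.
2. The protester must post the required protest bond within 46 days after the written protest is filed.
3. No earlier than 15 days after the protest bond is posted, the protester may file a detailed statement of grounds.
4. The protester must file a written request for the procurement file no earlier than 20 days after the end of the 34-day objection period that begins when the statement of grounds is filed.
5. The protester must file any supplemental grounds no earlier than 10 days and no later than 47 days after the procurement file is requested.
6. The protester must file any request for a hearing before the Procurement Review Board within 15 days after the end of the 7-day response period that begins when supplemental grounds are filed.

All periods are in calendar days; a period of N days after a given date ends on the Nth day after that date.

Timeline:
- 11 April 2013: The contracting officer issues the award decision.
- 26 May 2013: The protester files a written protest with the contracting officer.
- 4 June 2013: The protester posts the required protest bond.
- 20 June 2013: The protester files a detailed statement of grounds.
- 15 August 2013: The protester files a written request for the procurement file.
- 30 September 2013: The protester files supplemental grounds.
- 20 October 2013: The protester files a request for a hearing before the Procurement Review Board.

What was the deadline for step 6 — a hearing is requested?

Supplemental grounds are filed on 30 September 2013; the 7-day response period therefore ends 7 October 2013, and step 6 runs from that date. 15 days after 7 October 2013 is 22 October 2013.

22 October 2013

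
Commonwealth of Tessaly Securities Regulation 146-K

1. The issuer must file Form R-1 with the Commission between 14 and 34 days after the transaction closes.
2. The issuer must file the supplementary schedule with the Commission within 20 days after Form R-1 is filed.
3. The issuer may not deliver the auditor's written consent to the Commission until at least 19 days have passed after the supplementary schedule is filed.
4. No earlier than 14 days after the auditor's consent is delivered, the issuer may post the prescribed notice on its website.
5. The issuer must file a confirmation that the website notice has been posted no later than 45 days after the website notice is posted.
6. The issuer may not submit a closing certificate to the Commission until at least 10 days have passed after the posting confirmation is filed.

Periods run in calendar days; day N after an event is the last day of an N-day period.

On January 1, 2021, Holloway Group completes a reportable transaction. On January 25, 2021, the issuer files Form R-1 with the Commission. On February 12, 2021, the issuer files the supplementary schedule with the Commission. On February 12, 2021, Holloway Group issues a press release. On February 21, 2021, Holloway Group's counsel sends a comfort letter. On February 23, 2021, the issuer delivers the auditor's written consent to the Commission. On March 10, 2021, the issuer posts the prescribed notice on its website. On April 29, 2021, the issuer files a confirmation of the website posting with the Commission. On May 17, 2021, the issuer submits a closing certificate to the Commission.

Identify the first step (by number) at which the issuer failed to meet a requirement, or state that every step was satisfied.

Step 1 — 14 and 34 days from January 1, 2021 (when the transaction closes) are January 15, 2021 and February 4, 2021 respectively; done January 25, 2021 — within the window.
Step 2 — counting 20 days from January 25, 2021 (when Form R-1 is filed) gives a deadline of February 14, 2021; February 12, 2021 is within that limit.
Step 3 — must wait 19 days from February 12, 2021 (when the supplementary schedule is filed), so not before March 3, 2021; done February 23, 2021 — 8 days too early.
No need to go further; step 3 was not satisfied.

Step 3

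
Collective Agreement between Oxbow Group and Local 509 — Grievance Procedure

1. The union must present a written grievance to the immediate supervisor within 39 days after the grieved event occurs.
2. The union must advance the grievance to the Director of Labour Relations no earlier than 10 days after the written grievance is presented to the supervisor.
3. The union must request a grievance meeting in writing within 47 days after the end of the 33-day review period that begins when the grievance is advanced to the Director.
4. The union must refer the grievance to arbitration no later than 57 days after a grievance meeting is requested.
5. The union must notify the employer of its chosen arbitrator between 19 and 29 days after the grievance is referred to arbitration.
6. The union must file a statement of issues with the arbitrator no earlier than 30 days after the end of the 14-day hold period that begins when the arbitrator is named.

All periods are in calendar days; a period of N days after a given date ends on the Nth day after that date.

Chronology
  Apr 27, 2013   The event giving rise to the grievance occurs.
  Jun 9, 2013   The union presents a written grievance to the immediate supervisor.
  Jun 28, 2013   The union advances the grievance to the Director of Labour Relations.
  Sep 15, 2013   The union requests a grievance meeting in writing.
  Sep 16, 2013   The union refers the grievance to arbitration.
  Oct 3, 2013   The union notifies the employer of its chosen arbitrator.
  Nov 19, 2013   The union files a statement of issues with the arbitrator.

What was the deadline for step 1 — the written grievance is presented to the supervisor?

Jun 5, 2013

Step 1 runs from Apr 27, 2013, when the grieved event occurs. 39 days after Apr 27, 2013 is Jun 5, 2013.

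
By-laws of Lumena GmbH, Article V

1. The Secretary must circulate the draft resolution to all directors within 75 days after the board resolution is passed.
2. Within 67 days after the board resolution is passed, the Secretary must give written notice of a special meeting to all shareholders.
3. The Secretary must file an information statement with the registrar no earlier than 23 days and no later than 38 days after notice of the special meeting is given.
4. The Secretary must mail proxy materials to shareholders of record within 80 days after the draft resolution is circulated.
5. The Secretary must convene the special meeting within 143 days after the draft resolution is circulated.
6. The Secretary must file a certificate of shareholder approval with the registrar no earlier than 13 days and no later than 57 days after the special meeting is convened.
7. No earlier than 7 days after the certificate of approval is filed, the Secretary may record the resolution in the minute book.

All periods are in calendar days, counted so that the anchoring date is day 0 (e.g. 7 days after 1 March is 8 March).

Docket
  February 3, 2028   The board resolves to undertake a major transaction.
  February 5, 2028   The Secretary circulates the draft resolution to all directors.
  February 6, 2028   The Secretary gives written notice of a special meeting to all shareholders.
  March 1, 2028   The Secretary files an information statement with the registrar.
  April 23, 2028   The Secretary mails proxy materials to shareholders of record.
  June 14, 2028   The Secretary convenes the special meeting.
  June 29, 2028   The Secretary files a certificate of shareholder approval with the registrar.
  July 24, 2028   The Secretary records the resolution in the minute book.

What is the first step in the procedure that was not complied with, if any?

(1) due by February 3, 2028 + 75 days = April 18, 2028; done February 5, 2028 — timely.
(2) due by February 3, 2028 + 67 days = April 10, 2028; done February 6, 2028 — timely.
(3) the permitted window runs from February 6, 2028 + 23 = February 29, 2028 to February 6, 2028 + 38 = March 15, 2028; March 1, 2028 falls inside that range.
(4) due by February 5, 2028 + 80 days = April 25, 2028; done April 23, 2028 — timely.
(5) due by February 5, 2028 + 143 days = June 27, 2028; done June 14, 2028 — timely.
(6) the permitted window runs from June 14, 2028 + 13 = June 27, 2028 to June 14, 2028 + 57 = August 10, 2028; June 29, 2028 falls inside that range.
(7) permitted from June 29, 2028 + 7 days = July 6, 2028 onward; done July 24, 2028, after the minimum wait.

None — every step was satisfied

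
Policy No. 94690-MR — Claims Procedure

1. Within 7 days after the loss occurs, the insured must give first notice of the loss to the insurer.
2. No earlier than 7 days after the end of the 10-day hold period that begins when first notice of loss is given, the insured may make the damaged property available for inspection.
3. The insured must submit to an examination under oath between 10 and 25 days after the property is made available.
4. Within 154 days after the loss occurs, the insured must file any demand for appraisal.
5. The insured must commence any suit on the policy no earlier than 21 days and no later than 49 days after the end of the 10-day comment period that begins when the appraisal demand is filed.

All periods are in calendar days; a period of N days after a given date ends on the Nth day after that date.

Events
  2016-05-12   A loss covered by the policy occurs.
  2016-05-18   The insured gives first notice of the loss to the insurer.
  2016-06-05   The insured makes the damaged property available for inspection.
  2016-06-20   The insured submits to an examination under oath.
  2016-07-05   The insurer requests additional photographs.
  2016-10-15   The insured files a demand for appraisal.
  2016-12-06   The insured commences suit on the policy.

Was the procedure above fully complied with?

(1) due by 2016-05-12 + 7 days = 2016-05-19; completed 2016-05-18, before the deadline.
(2) permitted from 2016-05-28 + 7 days = 2016-06-04 onward; 2016-06-05 is on or after that date.
(3) the permitted window runs from 2016-06-05 + 10 = 2016-06-15 to 2016-06-05 + 25 = 2016-06-30; done 2016-06-20 — within the window.
(4) due by 2016-05-12 + 154 days = 2016-10-13; done 2016-10-15 — 2 days late.

No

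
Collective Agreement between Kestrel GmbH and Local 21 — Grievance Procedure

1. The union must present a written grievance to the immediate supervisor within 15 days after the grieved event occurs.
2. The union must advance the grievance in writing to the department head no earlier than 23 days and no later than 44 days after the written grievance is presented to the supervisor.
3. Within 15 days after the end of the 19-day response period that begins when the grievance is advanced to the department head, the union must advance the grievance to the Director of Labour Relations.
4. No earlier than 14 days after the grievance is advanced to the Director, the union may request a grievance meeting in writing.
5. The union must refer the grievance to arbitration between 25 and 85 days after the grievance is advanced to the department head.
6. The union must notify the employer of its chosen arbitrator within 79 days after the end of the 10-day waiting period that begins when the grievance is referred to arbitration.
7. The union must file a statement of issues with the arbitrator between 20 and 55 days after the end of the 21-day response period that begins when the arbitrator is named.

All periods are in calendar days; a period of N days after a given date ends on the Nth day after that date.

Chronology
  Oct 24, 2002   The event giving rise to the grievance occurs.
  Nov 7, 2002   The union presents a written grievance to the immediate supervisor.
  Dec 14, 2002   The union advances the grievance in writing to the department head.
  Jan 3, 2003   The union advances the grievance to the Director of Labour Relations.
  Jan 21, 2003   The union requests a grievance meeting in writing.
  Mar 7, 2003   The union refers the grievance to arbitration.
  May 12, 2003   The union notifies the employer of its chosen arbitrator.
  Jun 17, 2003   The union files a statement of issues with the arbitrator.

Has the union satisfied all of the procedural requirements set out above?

No

Step 1: 15 days after Oct 24, 2002 (when the grieved event occurs) is Nov 8, 2002; done Nov 7, 2002 — timely.
Step 2: the window is 23–44 days after Nov 7, 2002 (when the written grievance is presented to the supervisor), so Nov 30, 2002 through Dec 21, 2002; done Dec 14, 2002 — within the window.
Step 3: 15 days after Jan 2, 2003 (end of the 19-day response period, which began when the grievance is advanced to the department head on Dec 14, 2002) is Jan 17, 2003; completed Jan 3, 2003, before the deadline.
Step 4: the earliest permitted date is 14 days after Jan 3, 2003 (when the grievance is advanced to the Director), i.e. Jan 17, 2003; done Jan 21, 2003 — permitted.
Step 5: the window is 25–85 days after Dec 14, 2002 (when the grievance is advanced to the department head), so Jan 8, 2003 through Mar 9, 2003; done Mar 7, 2003 — within the window.
Step 6: 79 days after Mar 17, 2003 (end of the 10-day waiting period, which began when the grievance is referred to arbitration on Mar 7, 2003) is Jun 4, 2003; done May 12, 2003 — timely.
Step 7: the window is 20–55 days after Jun 2, 2003 (end of the 21-day response period, which began when the arbitrator is named on May 12, 2003), so Jun 22, 2003 through Jul 27, 2003; Jun 17, 2003 is 5 days too early.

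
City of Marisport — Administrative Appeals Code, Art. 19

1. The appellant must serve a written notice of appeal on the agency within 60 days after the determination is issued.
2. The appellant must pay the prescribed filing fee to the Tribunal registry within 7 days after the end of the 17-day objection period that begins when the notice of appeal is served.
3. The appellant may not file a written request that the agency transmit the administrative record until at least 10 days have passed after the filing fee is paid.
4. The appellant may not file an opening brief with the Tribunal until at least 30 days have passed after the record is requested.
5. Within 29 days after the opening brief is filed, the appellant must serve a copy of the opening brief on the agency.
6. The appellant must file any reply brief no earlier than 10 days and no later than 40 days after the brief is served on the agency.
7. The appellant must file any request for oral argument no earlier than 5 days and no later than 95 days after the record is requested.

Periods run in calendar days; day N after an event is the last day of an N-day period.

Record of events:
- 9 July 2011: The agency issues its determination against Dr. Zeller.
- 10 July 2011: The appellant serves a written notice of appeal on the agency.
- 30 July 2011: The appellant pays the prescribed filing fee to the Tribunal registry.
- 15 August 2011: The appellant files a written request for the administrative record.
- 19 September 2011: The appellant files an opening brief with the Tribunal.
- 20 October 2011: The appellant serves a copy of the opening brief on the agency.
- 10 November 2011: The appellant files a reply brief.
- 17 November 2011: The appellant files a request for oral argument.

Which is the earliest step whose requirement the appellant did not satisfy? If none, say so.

Step 5

Step 1: 60 days after 9 July 2011 (when the determination is issued) is 7 September 2011; 10 July 2011 is within that limit.
Step 2: 7 days after 27 July 2011 (end of the 17-day objection period, which began when the notice of appeal is served on 10 July 2011) is 3 August 2011; completed 30 July 2011, before the deadline.
Step 3: the earliest permitted date is 10 days after 30 July 2011 (when the filing fee is paid), i.e. 9 August 2011; done 15 August 2011 — permitted.
Step 4: the earliest permitted date is 30 days after 15 August 2011 (when the record is requested), i.e. 14 September 2011; 19 September 2011 is on or after that date.
Step 5: 29 days after 19 September 2011 (when the opening brief is filed) is 18 October 2011; 20 October 2011 misses that deadline by 2 days.
The procedure was therefore not followed at step 5.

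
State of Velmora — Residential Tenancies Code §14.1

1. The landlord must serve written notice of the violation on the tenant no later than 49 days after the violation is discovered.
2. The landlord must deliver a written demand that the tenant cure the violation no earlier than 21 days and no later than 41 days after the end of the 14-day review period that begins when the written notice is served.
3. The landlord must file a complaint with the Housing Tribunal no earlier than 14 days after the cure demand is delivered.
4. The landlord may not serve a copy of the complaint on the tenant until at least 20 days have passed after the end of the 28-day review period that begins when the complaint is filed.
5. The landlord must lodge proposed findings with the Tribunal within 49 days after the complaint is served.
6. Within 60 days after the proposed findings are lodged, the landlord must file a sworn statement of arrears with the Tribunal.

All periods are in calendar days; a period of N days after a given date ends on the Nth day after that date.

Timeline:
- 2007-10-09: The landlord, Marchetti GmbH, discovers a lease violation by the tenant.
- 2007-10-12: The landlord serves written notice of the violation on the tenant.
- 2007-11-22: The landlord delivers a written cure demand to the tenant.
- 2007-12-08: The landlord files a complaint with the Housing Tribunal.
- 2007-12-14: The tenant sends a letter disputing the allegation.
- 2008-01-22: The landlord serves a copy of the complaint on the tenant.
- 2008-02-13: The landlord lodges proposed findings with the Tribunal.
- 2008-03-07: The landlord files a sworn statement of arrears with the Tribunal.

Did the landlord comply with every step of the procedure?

(1) due by 2007-10-09 + 49 days = 2007-11-27; done 2007-10-12 — timely.
(2) the permitted window runs from 2007-10-26 + 21 = 2007-11-16 to 2007-10-26 + 41 = 2007-12-06; done 2007-11-22 — within the window.
(3) permitted from 2007-11-22 + 14 days = 2007-12-06 onward; done 2007-12-08, after the minimum wait.
(4) permitted from 2008-01-05 + 20 days = 2008-01-25 onward; 2008-01-22 is 3 days before the earliest permitted date.

No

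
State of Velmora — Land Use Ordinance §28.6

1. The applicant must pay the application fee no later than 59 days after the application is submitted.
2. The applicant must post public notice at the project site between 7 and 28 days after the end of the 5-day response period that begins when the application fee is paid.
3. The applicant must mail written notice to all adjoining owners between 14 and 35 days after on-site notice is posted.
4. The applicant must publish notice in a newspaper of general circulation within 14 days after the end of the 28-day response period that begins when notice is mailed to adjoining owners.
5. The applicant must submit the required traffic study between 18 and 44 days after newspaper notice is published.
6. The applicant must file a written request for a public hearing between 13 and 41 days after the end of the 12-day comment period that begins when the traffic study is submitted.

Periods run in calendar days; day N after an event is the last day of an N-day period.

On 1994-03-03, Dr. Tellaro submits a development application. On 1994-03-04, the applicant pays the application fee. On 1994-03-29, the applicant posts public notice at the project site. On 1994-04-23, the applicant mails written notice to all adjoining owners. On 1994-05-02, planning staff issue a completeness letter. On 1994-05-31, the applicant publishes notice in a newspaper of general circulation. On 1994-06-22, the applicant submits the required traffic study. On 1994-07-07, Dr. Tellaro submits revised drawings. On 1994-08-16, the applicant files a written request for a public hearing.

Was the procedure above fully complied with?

(1) due by 1994-03-03 + 59 days = 1994-05-01; completed 1994-03-04, before the deadline.
(2) the permitted window runs from 1994-03-09 + 7 = 1994-03-16 to 1994-03-09 + 28 = 1994-04-06; done 1994-03-29, which is between those dates.
(3) the permitted window runs from 1994-03-29 + 14 = 1994-04-12 to 1994-03-29 + 35 = 1994-05-03; done 1994-04-23, which is between those dates.
(4) due by 1994-05-21 + 14 days = 1994-06-04; done 1994-05-31 — timely.
(5) the permitted window runs from 1994-05-31 + 18 = 1994-06-18 to 1994-05-31 + 44 = 1994-07-14; done 1994-06-22, which is between those dates.
(6) the permitted window runs from 1994-07-04 + 13 = 1994-07-17 to 1994-07-04 + 41 = 1994-08-14; 1994-08-16 is 2 days past the end of the window.
The procedure was therefore not followed at step 6.

No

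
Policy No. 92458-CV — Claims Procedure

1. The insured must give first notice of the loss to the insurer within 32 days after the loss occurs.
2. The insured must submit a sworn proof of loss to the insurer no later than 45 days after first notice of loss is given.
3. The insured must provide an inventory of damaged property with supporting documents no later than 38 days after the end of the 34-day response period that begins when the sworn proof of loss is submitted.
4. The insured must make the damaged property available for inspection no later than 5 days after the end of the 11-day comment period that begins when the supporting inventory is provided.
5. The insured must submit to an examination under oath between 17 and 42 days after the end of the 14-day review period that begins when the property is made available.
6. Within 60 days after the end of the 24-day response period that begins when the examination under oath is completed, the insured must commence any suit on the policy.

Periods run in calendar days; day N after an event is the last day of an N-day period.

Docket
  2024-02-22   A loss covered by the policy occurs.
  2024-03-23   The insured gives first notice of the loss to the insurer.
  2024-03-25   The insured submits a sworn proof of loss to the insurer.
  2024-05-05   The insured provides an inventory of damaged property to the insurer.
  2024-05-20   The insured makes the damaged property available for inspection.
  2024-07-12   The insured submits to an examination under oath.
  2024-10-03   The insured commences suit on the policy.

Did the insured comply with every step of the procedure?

Step 1: 32 days after 2024-02-22 (when the loss occurs) is 2024-03-25; done 2024-03-23 — timely.
Step 2: 45 days after 2024-03-23 (when first notice of loss is given) is 2024-05-07; 2024-03-25 is within that limit.
Step 3: 38 days after 2024-04-28 (end of the 34-day response period, which began when the sworn proof of loss is submitted on 2024-03-25) is 2024-06-05; completed 2024-05-05, before the deadline.
Step 4: 5 days after 2024-05-16 (end of the 11-day comment period, which began when the supporting inventory is provided on 2024-05-05) is 2024-05-21; done 2024-05-20 — timely.
Step 5: the window is 17–42 days after 2024-06-03 (end of the 14-day review period, which began when the property is made available on 2024-05-20), so 2024-06-20 through 2024-07-15; done 2024-07-12, which is between those dates.
Step 6: 60 days after 2024-08-05 (end of the 24-day response period, which began when the examination under oath is completed on 2024-07-12) is 2024-10-04; completed 2024-10-03, before the deadline.

Yes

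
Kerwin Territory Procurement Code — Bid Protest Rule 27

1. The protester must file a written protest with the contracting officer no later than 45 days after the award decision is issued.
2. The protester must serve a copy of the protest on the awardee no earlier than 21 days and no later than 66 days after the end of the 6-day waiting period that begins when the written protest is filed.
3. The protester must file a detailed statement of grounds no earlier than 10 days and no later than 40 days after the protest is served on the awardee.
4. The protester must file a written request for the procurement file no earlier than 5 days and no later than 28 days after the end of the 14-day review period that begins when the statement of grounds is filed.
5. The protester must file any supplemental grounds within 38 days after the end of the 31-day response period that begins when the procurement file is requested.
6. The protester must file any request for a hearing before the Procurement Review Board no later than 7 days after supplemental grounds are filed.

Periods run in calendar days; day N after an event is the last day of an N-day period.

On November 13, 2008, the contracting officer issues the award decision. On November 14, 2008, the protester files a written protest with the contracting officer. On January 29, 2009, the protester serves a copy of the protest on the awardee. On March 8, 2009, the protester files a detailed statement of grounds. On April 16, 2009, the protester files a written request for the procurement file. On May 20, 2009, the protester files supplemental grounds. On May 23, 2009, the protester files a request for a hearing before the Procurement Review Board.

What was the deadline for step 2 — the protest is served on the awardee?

January 25, 2009

The written protest is filed on November 14, 2008; the 6-day waiting period therefore ends November 20, 2008, and step 2 runs from that date. The window is 21–66 days after November 20, 2008; it closes on January 25, 2009.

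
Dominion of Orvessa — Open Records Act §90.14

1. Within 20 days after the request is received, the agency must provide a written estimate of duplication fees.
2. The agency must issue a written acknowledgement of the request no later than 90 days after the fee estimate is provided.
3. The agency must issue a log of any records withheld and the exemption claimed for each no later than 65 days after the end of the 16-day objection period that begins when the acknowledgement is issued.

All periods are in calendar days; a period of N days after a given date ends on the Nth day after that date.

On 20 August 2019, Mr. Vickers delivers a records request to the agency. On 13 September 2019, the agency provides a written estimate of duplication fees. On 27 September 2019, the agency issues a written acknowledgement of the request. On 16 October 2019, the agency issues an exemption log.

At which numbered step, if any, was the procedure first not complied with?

Step 1

(1) due by 20 August 2019 + 20 days = 9 September 2019; done 13 September 2019 — 4 days late.
The procedure was therefore not followed at step 1.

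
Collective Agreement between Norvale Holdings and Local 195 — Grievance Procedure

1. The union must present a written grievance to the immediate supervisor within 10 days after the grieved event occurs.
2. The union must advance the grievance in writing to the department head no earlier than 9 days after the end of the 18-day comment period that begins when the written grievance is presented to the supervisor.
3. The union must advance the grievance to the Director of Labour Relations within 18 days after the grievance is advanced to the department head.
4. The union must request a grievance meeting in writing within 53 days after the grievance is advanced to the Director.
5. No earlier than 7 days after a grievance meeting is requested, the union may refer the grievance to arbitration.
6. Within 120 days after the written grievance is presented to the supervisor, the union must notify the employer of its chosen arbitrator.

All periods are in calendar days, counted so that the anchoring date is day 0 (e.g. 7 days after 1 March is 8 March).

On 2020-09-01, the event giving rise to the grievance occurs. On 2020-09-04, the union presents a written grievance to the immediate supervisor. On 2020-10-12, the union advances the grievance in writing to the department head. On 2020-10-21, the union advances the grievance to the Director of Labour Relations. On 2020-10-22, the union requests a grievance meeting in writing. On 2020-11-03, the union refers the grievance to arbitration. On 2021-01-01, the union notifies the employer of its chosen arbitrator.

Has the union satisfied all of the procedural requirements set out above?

Step 1: 10 days after 2020-09-01 (when the grieved event occurs) is 2020-09-11; done 2020-09-04 — timely.
Step 2: the earliest permitted date is 9 days after 2020-09-22 (end of the 18-day comment period, which began when the written grievance is presented to the supervisor on 2020-09-04), i.e. 2020-10-01; done 2020-10-12 — permitted.
Step 3: 18 days after 2020-10-12 (when the grievance is advanced to the department head) is 2020-10-30; done 2020-10-21 — timely.
Step 4: 53 days after 2020-10-21 (when the grievance is advanced to the Director) is 2020-12-13; completed 2020-10-22, before the deadline.
Step 5: the earliest permitted date is 7 days after 2020-10-22 (when a grievance meeting is requested), i.e. 2020-10-29; done 2020-11-03, after the minimum wait.
Step 6: 120 days after 2020-09-04 (when the written grievance is presented to the supervisor) is 2021-01-02; completed 2021-01-01, before the deadline.

Yes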